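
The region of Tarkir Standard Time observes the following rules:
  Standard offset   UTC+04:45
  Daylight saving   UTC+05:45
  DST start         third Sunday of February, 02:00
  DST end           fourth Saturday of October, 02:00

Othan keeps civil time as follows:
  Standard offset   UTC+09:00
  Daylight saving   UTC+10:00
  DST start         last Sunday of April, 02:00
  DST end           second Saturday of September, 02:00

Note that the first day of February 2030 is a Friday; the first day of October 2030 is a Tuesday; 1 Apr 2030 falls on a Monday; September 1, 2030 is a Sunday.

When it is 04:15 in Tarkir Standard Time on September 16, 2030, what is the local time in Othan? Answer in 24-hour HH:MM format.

07:30

1 February 2030 is a Friday, so the first Sunday is February 3 and the third is February 17.
1 October 2030 is a Tuesday, so the first Saturday is October 5 and the fourth is October 26.
September 16, 2030 falls between 17 February and 26 October, so daylight saving is in effect and Tarkir Standard Time is at UTC+05:45.
04:15 Tarkir Standard Time − 5h45m = 22:30 UTC (rolling into the previous day, 15 September 2030).
1 April 2030 is a Monday, so Sundays fall on 7, 14, 21, 28; the last is April 28.
1 September 2030 is a Sunday, so the first Saturday is September 7 and the second is September 14.
At the standard offset (UTC+09:00), 22:30 UTC + 9h = 07:30 Othan standard time (rolling into the next day, 16 September 2030).
The standard-time date in Othan, September 16, 2030, is outside the daylight-saving period (28 April – 14 September), so Othan is on standard time, UTC+09:00.
22:30 UTC + 9h = 07:30 Othan (rolling into the next day, 16 September 2030).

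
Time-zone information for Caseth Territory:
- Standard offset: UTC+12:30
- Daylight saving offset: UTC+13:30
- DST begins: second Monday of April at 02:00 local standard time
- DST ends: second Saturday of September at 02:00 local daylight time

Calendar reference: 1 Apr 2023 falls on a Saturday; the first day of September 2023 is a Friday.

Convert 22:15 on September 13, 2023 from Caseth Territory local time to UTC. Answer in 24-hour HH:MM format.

09:45

1 April 2023 is a Saturday, so the first Monday is April 3 and the second is April 10.
1 September 2023 is a Friday, so the first Saturday is September 2 and the second is September 9.
September 13, 2023 is outside the daylight-saving period (10 April – 9 September), so Caseth Territory is on standard time, UTC+12:30.
22:15 local − 12h30m = 09:45 UTC.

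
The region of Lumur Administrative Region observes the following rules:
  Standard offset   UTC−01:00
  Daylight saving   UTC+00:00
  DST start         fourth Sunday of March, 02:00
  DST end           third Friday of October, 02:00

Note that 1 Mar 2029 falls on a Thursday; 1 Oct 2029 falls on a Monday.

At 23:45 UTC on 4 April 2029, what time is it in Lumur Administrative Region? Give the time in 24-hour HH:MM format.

1 March 2029 is a Thursday, so the first Sunday is March 4 and the fourth is March 25.
1 October 2029 is a Monday, so the first Friday is October 5 and the third is October 19.
At the standard offset (UTC−01:00), 23:45 UTC − 1h = 22:45 Lumur Administrative Region standard time.
Daylight saving runs 25 March – 19 October; the standard-time date in Lumur Administrative Region, 4 April 2029, is inside that window, so Lumur Administrative Region is at UTC+00:00.
23:45 UTC + 0h = 23:45 local.

23:45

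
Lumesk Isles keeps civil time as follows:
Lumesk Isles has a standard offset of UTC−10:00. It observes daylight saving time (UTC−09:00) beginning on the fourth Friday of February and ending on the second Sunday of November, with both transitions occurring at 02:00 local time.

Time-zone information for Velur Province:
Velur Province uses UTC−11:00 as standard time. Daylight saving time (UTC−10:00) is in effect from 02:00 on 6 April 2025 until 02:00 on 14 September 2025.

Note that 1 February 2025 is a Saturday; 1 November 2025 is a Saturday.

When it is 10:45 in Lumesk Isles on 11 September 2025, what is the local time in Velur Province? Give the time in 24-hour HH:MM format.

09:45

1 February 2025 is a Saturday, so the first Friday is February 7 and the fourth is February 28.
1 November 2025 is a Saturday, so the first Sunday is November 2 and the second is November 9.
11 September 2025 falls between 28 February and 9 November, so daylight saving is in effect and Lumesk Isles is at UTC−09:00.
10:45 Lumesk Isles + 9h = 19:45 UTC.
At the standard offset (UTC−11:00), 19:45 UTC − 11h = 08:45 Velur Province standard time.
The standard-time date in Velur Province, 11 September 2025, falls between 6 April and 14 September, so daylight saving is in effect and Velur Province is at UTC−10:00.
19:45 UTC − 10h = 09:45 Velur Province.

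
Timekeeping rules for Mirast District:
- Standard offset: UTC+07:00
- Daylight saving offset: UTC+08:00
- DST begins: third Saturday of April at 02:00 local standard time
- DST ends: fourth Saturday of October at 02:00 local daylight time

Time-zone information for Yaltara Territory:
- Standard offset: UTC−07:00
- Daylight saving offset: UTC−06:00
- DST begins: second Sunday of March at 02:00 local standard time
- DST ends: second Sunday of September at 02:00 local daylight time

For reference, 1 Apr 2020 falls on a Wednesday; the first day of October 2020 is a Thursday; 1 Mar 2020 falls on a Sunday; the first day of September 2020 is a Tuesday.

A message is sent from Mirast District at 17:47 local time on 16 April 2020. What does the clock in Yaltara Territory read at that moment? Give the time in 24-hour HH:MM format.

04:47

1 April 2020 is a Wednesday, so the first Saturday is April 4 and the third is April 18.
1 October 2020 is a Thursday, so the first Saturday is October 3 and the fourth is October 24.
Daylight saving runs 18 April – 24 October; 16 April 2020 is outside that window, so Mirast District is on standard time at UTC+07:00.
17:47 Mirast District − 7h = 10:47 UTC.
1 March 2020 is a Sunday, so the first Sunday is March 1 and the second is March 8.
1 September 2020 is a Tuesday, so the first Sunday is September 6 and the second is September 13.
At the standard offset (UTC−07:00), 10:47 UTC − 7h = 03:47 Yaltara Territory standard time.
Daylight saving runs 8 March – 13 September; the standard-time date in Yaltara Territory, 16 April 2020, is inside that window, so Yaltara Territory is at UTC−06:00.
10:47 UTC − 6h = 04:47 Yaltara Territory.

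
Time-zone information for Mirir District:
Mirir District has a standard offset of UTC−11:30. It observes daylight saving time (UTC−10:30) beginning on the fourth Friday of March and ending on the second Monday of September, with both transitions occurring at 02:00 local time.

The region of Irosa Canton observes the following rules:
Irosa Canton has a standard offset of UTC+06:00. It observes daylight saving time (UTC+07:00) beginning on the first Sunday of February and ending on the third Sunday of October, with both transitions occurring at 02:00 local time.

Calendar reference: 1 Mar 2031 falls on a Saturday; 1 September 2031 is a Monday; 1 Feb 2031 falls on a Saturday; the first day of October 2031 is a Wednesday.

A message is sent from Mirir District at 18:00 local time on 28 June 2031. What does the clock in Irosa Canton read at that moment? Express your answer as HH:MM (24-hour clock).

11:30

1 March 2031 is a Saturday, so the first Friday is March 7 and the fourth is March 28.
1 September 2031 is a Monday, so the first Monday is September 1 and the second is September 8.
28 June 2031 lies within the daylight-saving period (28 March – 8 September), so Mirir District is on daylight time, UTC−10:30.
18:00 Mirir District + 10h30m = 04:30 UTC (rolling into the next day, 29 June 2031).
1 February 2031 is a Saturday, so the first Sunday is February 2.
1 October 2031 is a Wednesday, so the first Sunday is October 5 and the third is October 19.
At the standard offset (UTC+06:00), 04:30 UTC + 6h = 10:30 Irosa Canton standard time.
Daylight saving runs 2 February – 19 October; the standard-time date in Irosa Canton, 29 June 2031, is inside that window, so Irosa Canton is at UTC+07:00.
04:30 UTC + 7h = 11:30 Irosa Canton.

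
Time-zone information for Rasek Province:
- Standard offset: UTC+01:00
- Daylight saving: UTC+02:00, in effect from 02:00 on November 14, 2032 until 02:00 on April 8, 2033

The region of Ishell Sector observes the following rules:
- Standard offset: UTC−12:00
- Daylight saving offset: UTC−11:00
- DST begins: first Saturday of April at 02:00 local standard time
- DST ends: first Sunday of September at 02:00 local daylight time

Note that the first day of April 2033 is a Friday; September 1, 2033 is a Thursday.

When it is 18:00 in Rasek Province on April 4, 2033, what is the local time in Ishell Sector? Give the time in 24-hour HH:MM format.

April 4, 2033 lies within the daylight-saving period (14 November 2032 – 8 April 2033), so Rasek Province is on daylight time, UTC+02:00.
18:00 Rasek Province − 2h = 16:00 UTC.
1 April 2033 is a Friday, so the first Saturday is April 2.
1 September 2033 is a Thursday, so the first Sunday is September 4.
At the standard offset (UTC−12:00), 16:00 UTC − 12h = 04:00 Ishell Sector standard time.
Daylight saving runs 2 April – 4 September; the standard-time date in Ishell Sector, April 4, 2033, is inside that window, so Ishell Sector is at UTC−11:00.
16:00 UTC − 11h = 05:00 Ishell Sector.

05:00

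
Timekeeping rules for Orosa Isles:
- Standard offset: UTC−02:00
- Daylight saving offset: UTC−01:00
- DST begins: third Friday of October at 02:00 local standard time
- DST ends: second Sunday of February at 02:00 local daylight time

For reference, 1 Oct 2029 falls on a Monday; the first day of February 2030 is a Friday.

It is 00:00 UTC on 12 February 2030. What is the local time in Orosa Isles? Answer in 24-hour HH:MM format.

1 October 2029 is a Monday, so the first Friday is October 5 and the third is October 19.
1 February 2030 is a Friday, so the first Sunday is February 3 and the second is February 10.
At the standard offset (UTC−02:00), 00:00 UTC − 2h = 22:00 Orosa Isles standard time (rolling into the previous day, 11 February 2030).
The standard-time date in Orosa Isles, 11 February 2030, does not fall between 19 October 2029 and 10 February 2030, so daylight saving is not in effect and Orosa Isles is at UTC−02:00.
00:00 UTC − 2h = 22:00 local (rolling into the previous day, 11 February 2030).

22:00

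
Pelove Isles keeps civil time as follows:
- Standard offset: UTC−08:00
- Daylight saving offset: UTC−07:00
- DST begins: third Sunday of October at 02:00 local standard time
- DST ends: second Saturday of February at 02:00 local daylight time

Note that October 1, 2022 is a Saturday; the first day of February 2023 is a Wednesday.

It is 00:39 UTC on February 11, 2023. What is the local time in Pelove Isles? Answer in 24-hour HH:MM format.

1 October 2022 is a Saturday, so the first Sunday is October 2 and the third is October 16.
1 February 2023 is a Wednesday, so the first Saturday is February 4 and the second is February 11.
At the standard offset (UTC−08:00), 00:39 UTC − 8h = 16:39 Pelove Isles standard time (rolling into the previous day, 10 February 2023).
The standard-time date in Pelove Isles, February 10, 2023, falls between 16 October 2022 and 11 February 2023, so daylight saving is in effect and Pelove Isles is at UTC−07:00.
00:39 UTC − 7h = 17:39 local (rolling into the previous day, 10 February 2023).

17:39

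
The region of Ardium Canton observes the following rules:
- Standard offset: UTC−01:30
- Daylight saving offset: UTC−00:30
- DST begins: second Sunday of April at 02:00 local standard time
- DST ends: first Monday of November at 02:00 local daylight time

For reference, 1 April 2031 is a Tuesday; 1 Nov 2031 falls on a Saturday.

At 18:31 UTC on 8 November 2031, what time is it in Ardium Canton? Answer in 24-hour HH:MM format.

17:01

1 April 2031 is a Tuesday, so the first Sunday is April 6 and the second is April 13.
1 November 2031 is a Saturday, so the first Monday is November 3.
At the standard offset (UTC−01:30), 18:31 UTC − 1h30m = 17:01 Ardium Canton standard time.
Daylight saving runs 13 April – 3 November; the standard-time date in Ardium Canton, 8 November 2031, is outside that window, so Ardium Canton is on standard time at UTC−01:30.
18:31 UTC − 1h30m = 17:01 local.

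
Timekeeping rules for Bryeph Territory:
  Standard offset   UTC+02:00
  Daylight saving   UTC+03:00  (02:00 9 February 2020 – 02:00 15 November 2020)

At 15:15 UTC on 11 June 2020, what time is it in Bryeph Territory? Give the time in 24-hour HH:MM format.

18:15

At the standard offset (UTC+02:00), 15:15 UTC + 2h = 17:15 Bryeph Territory standard time.
The standard-time date in Bryeph Territory, 11 June 2020, lies within the daylight-saving period (9 February – 15 November), so Bryeph Territory is on daylight time, UTC+03:00.
15:15 UTC + 3h = 18:15 local.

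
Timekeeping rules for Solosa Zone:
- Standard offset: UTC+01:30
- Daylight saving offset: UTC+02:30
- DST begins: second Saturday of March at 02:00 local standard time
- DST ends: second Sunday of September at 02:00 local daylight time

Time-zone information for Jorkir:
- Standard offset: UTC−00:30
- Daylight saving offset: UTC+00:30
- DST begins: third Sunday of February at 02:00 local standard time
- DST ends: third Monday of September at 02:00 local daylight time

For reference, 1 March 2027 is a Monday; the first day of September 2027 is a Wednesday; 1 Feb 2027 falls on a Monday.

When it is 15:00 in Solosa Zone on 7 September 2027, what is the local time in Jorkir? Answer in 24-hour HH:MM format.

13:00

1 March 2027 is a Monday, so the first Saturday is March 6 and the second is March 13.
1 September 2027 is a Wednesday, so the first Sunday is September 5 and the second is September 12.
7 September 2027 lies within the daylight-saving period (13 March – 12 September), so Solosa Zone is on daylight time, UTC+02:30.
15:00 Solosa Zone − 2h30m = 12:30 UTC.
1 February 2027 is a Monday, so the first Sunday is February 7 and the third is February 21.
1 September 2027 is a Wednesday, so the first Monday is September 6 and the third is September 20.
At the standard offset (UTC−00:30), 12:30 UTC − 0h30m = 12:00 Jorkir standard time.
The standard-time date in Jorkir, 7 September 2027, lies within the daylight-saving period (21 February – 20 September), so Jorkir is on daylight time, UTC+00:30.
12:30 UTC + 0h30m = 13:00 Jorkir.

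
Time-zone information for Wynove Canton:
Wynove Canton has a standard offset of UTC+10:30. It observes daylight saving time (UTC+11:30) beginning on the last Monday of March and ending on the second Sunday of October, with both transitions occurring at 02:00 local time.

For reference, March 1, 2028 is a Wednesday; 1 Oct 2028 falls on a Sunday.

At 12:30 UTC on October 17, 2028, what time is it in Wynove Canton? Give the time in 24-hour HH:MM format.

23:00

1 March 2028 is a Wednesday, so Mondays fall on 6, 13, 20, 27; the last is March 27.
1 October 2028 is a Sunday, so the first Sunday is October 1 and the second is October 8.
At the standard offset (UTC+10:30), 12:30 UTC + 10h30m = 23:00 Wynove Canton standard time.
Daylight saving runs 27 March – 8 October; the standard-time date in Wynove Canton, October 17, 2028, is outside that window, so Wynove Canton is on standard time at UTC+10:30.
12:30 UTC + 10h30m = 23:00 local.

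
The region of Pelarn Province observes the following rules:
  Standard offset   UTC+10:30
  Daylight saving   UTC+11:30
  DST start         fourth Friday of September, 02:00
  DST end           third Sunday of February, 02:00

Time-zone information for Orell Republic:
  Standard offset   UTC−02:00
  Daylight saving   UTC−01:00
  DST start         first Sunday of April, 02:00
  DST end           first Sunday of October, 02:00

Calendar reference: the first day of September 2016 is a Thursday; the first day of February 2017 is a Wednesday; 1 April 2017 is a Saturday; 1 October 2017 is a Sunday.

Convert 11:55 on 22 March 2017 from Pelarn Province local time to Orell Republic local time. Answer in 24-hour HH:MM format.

1 September 2016 is a Thursday, so the first Friday is September 2 and the fourth is September 23.
1 February 2017 is a Wednesday, so the first Sunday is February 5 and the third is February 19.
Daylight saving runs 23 September 2016 – 19 February 2017; 22 March 2017 is outside that window, so Pelarn Province is on standard time at UTC+10:30.
11:55 Pelarn Province − 10h30m = 01:25 UTC.
1 April 2017 is a Saturday, so the first Sunday is April 2.
1 October 2017 is a Sunday, so the first Sunday is October 1.
At the standard offset (UTC−02:00), 01:25 UTC − 2h = 23:25 Orell Republic standard time (rolling into the previous day, 21 March 2017).
The standard-time date in Orell Republic, 21 March 2017, is outside the daylight-saving period (2 April – 1 October), so Orell Republic is on standard time, UTC−02:00.
01:25 UTC − 2h = 23:25 Orell Republic (rolling into the previous day, 21 March 2017).

23:25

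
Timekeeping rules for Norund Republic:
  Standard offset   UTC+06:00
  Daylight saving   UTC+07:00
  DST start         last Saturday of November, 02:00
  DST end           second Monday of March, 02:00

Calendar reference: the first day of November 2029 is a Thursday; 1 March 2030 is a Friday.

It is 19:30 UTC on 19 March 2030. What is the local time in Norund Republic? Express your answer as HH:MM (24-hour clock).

01:30

1 November 2029 is a Thursday, so Saturdays fall on 3, 10, 17, 24; the last is November 24.
1 March 2030 is a Friday, so the first Monday is March 4 and the second is March 11.
At the standard offset (UTC+06:00), 19:30 UTC + 6h = 01:30 Norund Republic standard time (rolling into the next day, 20 March 2030).
Daylight saving runs 24 November 2029 – 11 March 2030; the standard-time date in Norund Republic, 20 March 2030, is outside that window, so Norund Republic is on standard time at UTC+06:00.
19:30 UTC + 6h = 01:30 local (rolling into the next day, 20 March 2030).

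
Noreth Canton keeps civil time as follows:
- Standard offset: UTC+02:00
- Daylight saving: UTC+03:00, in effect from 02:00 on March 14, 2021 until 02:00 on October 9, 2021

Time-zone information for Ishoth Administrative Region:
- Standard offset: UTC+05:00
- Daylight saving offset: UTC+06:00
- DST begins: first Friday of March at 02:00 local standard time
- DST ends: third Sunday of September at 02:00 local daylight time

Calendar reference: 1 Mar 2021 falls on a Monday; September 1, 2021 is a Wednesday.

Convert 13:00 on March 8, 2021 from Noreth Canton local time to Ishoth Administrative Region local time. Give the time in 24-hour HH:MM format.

17:00

Daylight saving runs 14 March – 9 October; March 8, 2021 is outside that window, so Noreth Canton is on standard time at UTC+02:00.
13:00 Noreth Canton − 2h = 11:00 UTC.
1 March 2021 is a Monday, so the first Friday is March 5.
1 September 2021 is a Wednesday, so the first Sunday is September 5 and the third is September 19.
At the standard offset (UTC+05:00), 11:00 UTC + 5h = 16:00 Ishoth Administrative Region standard time.
Daylight saving runs 5 March – 19 September; the standard-time date in Ishoth Administrative Region, March 8, 2021, is inside that window, so Ishoth Administrative Region is at UTC+06:00.
11:00 UTC + 6h = 17:00 Ishoth Administrative Region.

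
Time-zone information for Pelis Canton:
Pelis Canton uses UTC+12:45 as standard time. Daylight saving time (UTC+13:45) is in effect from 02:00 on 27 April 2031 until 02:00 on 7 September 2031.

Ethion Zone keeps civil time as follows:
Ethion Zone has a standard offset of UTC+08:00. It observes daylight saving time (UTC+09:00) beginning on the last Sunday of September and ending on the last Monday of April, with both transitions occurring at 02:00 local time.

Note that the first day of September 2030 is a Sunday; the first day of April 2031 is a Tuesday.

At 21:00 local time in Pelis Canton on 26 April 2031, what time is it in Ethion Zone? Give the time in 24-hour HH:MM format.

17:15

Daylight saving runs 27 April – 7 September; 26 April 2031 is outside that window, so Pelis Canton is on standard time at UTC+12:45.
21:00 Pelis Canton − 12h45m = 08:15 UTC.
1 September 2030 is a Sunday, so Sundays fall on 1, 8, 15, 22, 29; the last is September 29.
1 April 2031 is a Tuesday, so Mondays fall on 7, 14, 21, 28; the last is April 28.
At the standard offset (UTC+08:00), 08:15 UTC + 8h = 16:15 Ethion Zone standard time.
Daylight saving runs 29 September 2030 – 28 April 2031; the standard-time date in Ethion Zone, 26 April 2031, is inside that window, so Ethion Zone is at UTC+09:00.
08:15 UTC + 9h = 17:15 Ethion Zone.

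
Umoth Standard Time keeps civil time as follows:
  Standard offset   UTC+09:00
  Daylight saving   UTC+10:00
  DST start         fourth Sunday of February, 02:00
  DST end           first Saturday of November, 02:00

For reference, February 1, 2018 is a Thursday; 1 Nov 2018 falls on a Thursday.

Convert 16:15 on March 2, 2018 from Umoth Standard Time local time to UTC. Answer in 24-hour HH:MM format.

06:15

1 February 2018 is a Thursday, so the first Sunday is February 4 and the fourth is February 25.
1 November 2018 is a Thursday, so the first Saturday is November 3.
March 2, 2018 lies within the daylight-saving period (25 February – 3 November), so Umoth Standard Time is on daylight time, UTC+10:00.
16:15 local − 10h = 06:15 UTC.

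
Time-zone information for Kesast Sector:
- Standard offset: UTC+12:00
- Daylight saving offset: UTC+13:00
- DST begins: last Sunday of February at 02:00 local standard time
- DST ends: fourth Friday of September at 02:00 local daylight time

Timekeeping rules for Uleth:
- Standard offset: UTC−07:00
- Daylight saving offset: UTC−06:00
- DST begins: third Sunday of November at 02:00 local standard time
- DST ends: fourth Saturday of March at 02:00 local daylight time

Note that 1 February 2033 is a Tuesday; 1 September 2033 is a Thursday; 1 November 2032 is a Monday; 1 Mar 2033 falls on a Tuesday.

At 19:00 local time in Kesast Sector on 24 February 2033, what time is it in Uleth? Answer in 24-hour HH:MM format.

01:00

1 February 2033 is a Tuesday, so Sundays fall on 6, 13, 20, 27; the last is February 27.
1 September 2033 is a Thursday, so the first Friday is September 2 and the fourth is September 23.
Daylight saving runs 27 February – 23 September; 24 February 2033 is outside that window, so Kesast Sector is on standard time at UTC+12:00.
19:00 Kesast Sector − 12h = 07:00 UTC.
1 November 2032 is a Monday, so the first Sunday is November 7 and the third is November 21.
1 March 2033 is a Tuesday, so the first Saturday is March 5 and the fourth is March 26.
At the standard offset (UTC−07:00), 07:00 UTC − 7h = 00:00 Uleth standard time.
The standard-time date in Uleth, 24 February 2033, lies within the daylight-saving period (21 November 2032 – 26 March 2033), so Uleth is on daylight time, UTC−06:00.
07:00 UTC − 6h = 01:00 Uleth.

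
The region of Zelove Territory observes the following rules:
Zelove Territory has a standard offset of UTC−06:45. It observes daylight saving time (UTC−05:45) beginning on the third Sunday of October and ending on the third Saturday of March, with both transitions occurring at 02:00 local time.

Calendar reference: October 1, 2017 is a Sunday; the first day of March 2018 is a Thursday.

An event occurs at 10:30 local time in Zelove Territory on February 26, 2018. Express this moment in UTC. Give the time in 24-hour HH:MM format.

1 October 2017 is a Sunday, so the first Sunday is October 1 and the third is October 15.
1 March 2018 is a Thursday, so the first Saturday is March 3 and the third is March 17.
Daylight saving runs 15 October 2017 – 17 March 2018; February 26, 2018 is inside that window, so Zelove Territory is at UTC−05:45.
10:30 local + 5h45m = 16:15 UTC.

16:15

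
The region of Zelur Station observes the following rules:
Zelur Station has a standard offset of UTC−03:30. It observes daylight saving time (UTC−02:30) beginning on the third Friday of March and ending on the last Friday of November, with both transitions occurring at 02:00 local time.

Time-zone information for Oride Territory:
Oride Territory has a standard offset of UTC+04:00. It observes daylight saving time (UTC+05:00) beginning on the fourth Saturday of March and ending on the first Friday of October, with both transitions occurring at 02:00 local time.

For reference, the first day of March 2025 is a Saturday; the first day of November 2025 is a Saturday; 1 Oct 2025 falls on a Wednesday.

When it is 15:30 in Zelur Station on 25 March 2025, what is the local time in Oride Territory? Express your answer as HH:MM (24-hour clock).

23:00

1 March 2025 is a Saturday, so the first Friday is March 7 and the third is March 21.
1 November 2025 is a Saturday, so Fridays fall on 7, 14, 21, 28; the last is November 28.
Daylight saving runs 21 March – 28 November; 25 March 2025 is inside that window, so Zelur Station is at UTC−02:30.
15:30 Zelur Station + 2h30m = 18:00 UTC.
1 March 2025 is a Saturday, so the first Saturday is March 1 and the fourth is March 22.
1 October 2025 is a Wednesday, so the first Friday is October 3.
At the standard offset (UTC+04:00), 18:00 UTC + 4h = 22:00 Oride Territory standard time.
The standard-time date in Oride Territory, 25 March 2025, falls between 22 March and 3 October, so daylight saving is in effect and Oride Territory is at UTC+05:00.
18:00 UTC + 5h = 23:00 Oride Territory.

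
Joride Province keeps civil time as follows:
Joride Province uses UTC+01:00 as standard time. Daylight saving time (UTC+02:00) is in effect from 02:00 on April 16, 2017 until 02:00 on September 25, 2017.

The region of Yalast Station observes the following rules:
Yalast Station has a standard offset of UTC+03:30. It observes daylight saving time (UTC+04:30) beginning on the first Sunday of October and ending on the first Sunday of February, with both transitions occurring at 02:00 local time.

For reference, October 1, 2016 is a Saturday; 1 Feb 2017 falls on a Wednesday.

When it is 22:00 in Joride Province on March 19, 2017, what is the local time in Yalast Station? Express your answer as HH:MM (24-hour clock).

00:30

Daylight saving runs 16 April – 25 September; March 19, 2017 is outside that window, so Joride Province is on standard time at UTC+01:00.
22:00 Joride Province − 1h = 21:00 UTC.
1 October 2016 is a Saturday, so the first Sunday is October 2.
1 February 2017 is a Wednesday, so the first Sunday is February 5.
At the standard offset (UTC+03:30), 21:00 UTC + 3h30m = 00:30 Yalast Station standard time (rolling into the next day, 20 March 2017).
The standard-time date in Yalast Station, March 20, 2017, is outside the daylight-saving period (2 October 2016 – 5 February 2017), so Yalast Station is on standard time, UTC+03:30.
21:00 UTC + 3h30m = 00:30 Yalast Station (rolling into the next day, 20 March 2017).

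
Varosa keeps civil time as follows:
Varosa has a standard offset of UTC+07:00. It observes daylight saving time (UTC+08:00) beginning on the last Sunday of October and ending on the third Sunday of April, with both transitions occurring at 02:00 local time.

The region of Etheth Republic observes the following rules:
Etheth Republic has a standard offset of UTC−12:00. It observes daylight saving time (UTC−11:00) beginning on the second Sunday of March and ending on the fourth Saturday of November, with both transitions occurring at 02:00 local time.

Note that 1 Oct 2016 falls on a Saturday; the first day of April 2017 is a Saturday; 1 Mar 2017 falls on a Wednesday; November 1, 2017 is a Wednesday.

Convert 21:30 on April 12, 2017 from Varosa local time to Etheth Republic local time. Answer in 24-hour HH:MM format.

1 October 2016 is a Saturday, so Sundays fall on 2, 9, 16, 23, 30; the last is October 30.
1 April 2017 is a Saturday, so the first Sunday is April 2 and the third is April 16.
April 12, 2017 falls between 30 October 2016 and 16 April 2017, so daylight saving is in effect and Varosa is at UTC+08:00.
21:30 Varosa − 8h = 13:30 UTC.
1 March 2017 is a Wednesday, so the first Sunday is March 5 and the second is March 12.
1 November 2017 is a Wednesday, so the first Saturday is November 4 and the fourth is November 25.
At the standard offset (UTC−12:00), 13:30 UTC − 12h = 01:30 Etheth Republic standard time.
The standard-time date in Etheth Republic, April 12, 2017, falls between 12 March and 25 November, so daylight saving is in effect and Etheth Republic is at UTC−11:00.
13:30 UTC − 11h = 02:30 Etheth Republic.

02:30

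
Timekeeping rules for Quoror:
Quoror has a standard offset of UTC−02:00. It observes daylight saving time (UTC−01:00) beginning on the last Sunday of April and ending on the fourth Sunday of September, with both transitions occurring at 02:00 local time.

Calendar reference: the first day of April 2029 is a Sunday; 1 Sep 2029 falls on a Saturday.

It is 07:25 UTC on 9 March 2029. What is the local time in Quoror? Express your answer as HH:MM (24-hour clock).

1 April 2029 is a Sunday, so Sundays fall on 1, 8, 15, 22, 29; the last is April 29.
1 September 2029 is a Saturday, so the first Sunday is September 2 and the fourth is September 23.
At the standard offset (UTC−02:00), 07:25 UTC − 2h = 05:25 Quoror standard time.
Daylight saving runs 29 April – 23 September; the standard-time date in Quoror, 9 March 2029, is outside that window, so Quoror is on standard time at UTC−02:00.
07:25 UTC − 2h = 05:25 local.

05:25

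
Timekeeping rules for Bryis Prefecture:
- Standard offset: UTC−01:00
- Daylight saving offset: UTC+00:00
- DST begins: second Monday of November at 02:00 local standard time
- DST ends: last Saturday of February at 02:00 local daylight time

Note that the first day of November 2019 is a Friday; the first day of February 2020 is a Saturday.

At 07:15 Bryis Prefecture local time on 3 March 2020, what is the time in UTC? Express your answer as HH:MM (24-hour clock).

1 November 2019 is a Friday, so the first Monday is November 4 and the second is November 11.
1 February 2020 is a Saturday, so Saturdays fall on 1, 8, 15, 22, 29; the last is February 29.
3 March 2020 does not fall between 11 November 2019 and 29 February 2020, so daylight saving is not in effect and Bryis Prefecture is at UTC−01:00.
07:15 local + 1h = 08:15 UTC.

08:15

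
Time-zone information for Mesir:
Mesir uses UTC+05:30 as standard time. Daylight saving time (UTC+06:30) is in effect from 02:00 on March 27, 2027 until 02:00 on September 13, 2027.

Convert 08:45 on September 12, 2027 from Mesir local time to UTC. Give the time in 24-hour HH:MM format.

02:15

September 12, 2027 lies within the daylight-saving period (27 March – 13 September), so Mesir is on daylight time, UTC+06:30.
08:45 local − 6h30m = 02:15 UTC.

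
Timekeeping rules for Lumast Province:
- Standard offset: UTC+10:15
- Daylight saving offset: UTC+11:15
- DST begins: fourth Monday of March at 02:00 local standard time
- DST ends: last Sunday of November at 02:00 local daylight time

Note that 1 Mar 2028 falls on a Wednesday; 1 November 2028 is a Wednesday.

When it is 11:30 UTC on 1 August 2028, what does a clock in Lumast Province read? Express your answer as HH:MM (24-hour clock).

22:45

1 March 2028 is a Wednesday, so the first Monday is March 6 and the fourth is March 27.
1 November 2028 is a Wednesday, so Sundays fall on 5, 12, 19, 26; the last is November 26.
At the standard offset (UTC+10:15), 11:30 UTC + 10h15m = 21:45 Lumast Province standard time.
The standard-time date in Lumast Province, 1 August 2028, lies within the daylight-saving period (27 March – 26 November), so Lumast Province is on daylight time, UTC+11:15.
11:30 UTC + 11h15m = 22:45 local.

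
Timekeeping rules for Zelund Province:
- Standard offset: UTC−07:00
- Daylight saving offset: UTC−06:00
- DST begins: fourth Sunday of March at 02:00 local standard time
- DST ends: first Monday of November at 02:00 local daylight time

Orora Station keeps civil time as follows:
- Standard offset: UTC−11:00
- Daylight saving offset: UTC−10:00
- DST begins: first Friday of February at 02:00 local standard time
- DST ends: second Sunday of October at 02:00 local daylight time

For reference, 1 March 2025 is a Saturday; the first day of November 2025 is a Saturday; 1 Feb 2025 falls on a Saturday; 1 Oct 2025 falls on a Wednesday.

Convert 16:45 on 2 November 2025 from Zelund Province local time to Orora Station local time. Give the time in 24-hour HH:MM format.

11:45

1 March 2025 is a Saturday, so the first Sunday is March 2 and the fourth is March 23.
1 November 2025 is a Saturday, so the first Monday is November 3.
Daylight saving runs 23 March – 3 November; 2 November 2025 is inside that window, so Zelund Province is at UTC−06:00.
16:45 Zelund Province + 6h = 22:45 UTC.
1 February 2025 is a Saturday, so the first Friday is February 7.
1 October 2025 is a Wednesday, so the first Sunday is October 5 and the second is October 12.
At the standard offset (UTC−11:00), 22:45 UTC − 11h = 11:45 Orora Station standard time.
The standard-time date in Orora Station, 2 November 2025, is outside the daylight-saving period (7 February – 12 October), so Orora Station is on standard time, UTC−11:00.
22:45 UTC − 11h = 11:45 Orora Station.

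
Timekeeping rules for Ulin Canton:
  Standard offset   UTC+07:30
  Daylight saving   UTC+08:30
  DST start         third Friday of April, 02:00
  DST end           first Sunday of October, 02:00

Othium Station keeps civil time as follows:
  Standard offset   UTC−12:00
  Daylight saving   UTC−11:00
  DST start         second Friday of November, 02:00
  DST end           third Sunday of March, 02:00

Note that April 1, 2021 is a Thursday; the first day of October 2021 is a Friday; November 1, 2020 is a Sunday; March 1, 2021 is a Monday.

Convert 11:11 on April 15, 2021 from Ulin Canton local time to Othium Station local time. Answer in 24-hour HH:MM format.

15:41

1 April 2021 is a Thursday, so the first Friday is April 2 and the third is April 16.
1 October 2021 is a Friday, so the first Sunday is October 3.
Daylight saving runs 16 April – 3 October; April 15, 2021 is outside that window, so Ulin Canton is on standard time at UTC+07:30.
11:11 Ulin Canton − 7h30m = 03:41 UTC.
1 November 2020 is a Sunday, so the first Friday is November 6 and the second is November 13.
1 March 2021 is a Monday, so the first Sunday is March 7 and the third is March 21.
At the standard offset (UTC−12:00), 03:41 UTC − 12h = 15:41 Othium Station standard time (rolling into the previous day, 14 April 2021).
The standard-time date in Othium Station, April 14, 2021, does not fall between 13 November 2020 and 21 March 2021, so daylight saving is not in effect and Othium Station is at UTC−12:00.
03:41 UTC − 12h = 15:41 Othium Station (rolling into the previous day, 14 April 2021).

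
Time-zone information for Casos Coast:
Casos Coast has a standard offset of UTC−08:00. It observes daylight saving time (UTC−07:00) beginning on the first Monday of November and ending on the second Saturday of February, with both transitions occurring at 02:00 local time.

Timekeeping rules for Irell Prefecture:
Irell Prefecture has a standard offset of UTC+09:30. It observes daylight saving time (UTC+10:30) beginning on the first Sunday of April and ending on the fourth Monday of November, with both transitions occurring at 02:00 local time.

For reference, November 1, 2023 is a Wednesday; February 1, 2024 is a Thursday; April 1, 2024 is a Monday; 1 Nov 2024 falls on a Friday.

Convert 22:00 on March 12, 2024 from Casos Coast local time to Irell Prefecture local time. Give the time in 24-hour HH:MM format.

15:30

1 November 2023 is a Wednesday, so the first Monday is November 6.
1 February 2024 is a Thursday, so the first Saturday is February 3 and the second is February 10.
Daylight saving runs 6 November 2023 – 10 February 2024; March 12, 2024 is outside that window, so Casos Coast is on standard time at UTC−08:00.
22:00 Casos Coast + 8h = 06:00 UTC (rolling into the next day, 13 March 2024).
1 April 2024 is a Monday, so the first Sunday is April 7.
1 November 2024 is a Friday, so the first Monday is November 4 and the fourth is November 25.
At the standard offset (UTC+09:30), 06:00 UTC + 9h30m = 15:30 Irell Prefecture standard time.
The standard-time date in Irell Prefecture, March 13, 2024, does not fall between 7 April and 25 November, so daylight saving is not in effect and Irell Prefecture is at UTC+09:30.
06:00 UTC + 9h30m = 15:30 Irell Prefecture.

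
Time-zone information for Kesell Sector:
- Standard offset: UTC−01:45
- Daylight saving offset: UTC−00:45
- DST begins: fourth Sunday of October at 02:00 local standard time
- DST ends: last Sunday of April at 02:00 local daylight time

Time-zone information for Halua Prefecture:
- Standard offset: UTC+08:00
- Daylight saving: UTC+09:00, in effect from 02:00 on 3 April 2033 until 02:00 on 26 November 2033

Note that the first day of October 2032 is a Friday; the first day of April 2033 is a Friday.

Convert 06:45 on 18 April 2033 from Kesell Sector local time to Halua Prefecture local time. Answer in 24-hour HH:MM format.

1 October 2032 is a Friday, so the first Sunday is October 3 and the fourth is October 24.
1 April 2033 is a Friday, so Sundays fall on 3, 10, 17, 24; the last is April 24.
Daylight saving runs 24 October 2032 – 24 April 2033; 18 April 2033 is inside that window, so Kesell Sector is at UTC−00:45.
06:45 Kesell Sector + 0h45m = 07:30 UTC.
At the standard offset (UTC+08:00), 07:30 UTC + 8h = 15:30 Halua Prefecture standard time.
The standard-time date in Halua Prefecture, 18 April 2033, falls between 3 April and 26 November, so daylight saving is in effect and Halua Prefecture is at UTC+09:00.
07:30 UTC + 9h = 16:30 Halua Prefecture.

16:30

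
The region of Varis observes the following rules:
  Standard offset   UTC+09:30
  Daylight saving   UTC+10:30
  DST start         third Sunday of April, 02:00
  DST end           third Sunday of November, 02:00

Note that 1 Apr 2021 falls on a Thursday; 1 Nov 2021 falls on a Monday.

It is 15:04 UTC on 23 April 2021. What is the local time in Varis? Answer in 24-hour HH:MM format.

01:34

1 April 2021 is a Thursday, so the first Sunday is April 4 and the third is April 18.
1 November 2021 is a Monday, so the first Sunday is November 7 and the third is November 21.
At the standard offset (UTC+09:30), 15:04 UTC + 9h30m = 00:34 Varis standard time (rolling into the next day, 24 April 2021).
The standard-time date in Varis, 24 April 2021, falls between 18 April and 21 November, so daylight saving is in effect and Varis is at UTC+10:30.
15:04 UTC + 10h30m = 01:34 local (rolling into the next day, 24 April 2021).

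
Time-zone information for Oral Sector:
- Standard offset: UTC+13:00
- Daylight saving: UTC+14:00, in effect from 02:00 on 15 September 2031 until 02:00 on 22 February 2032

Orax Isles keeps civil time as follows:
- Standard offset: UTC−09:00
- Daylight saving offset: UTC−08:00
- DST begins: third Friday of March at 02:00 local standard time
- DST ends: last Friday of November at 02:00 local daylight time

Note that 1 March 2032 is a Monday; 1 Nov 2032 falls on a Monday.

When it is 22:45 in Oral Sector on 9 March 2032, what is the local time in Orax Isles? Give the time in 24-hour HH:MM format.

00:45

9 March 2032 does not fall between 15 September 2031 and 22 February 2032, so daylight saving is not in effect and Oral Sector is at UTC+13:00.
22:45 Oral Sector − 13h = 09:45 UTC.
1 March 2032 is a Monday, so the first Friday is March 5 and the third is March 19.
1 November 2032 is a Monday, so Fridays fall on 5, 12, 19, 26; the last is November 26.
At the standard offset (UTC−09:00), 09:45 UTC − 9h = 00:45 Orax Isles standard time.
The standard-time date in Orax Isles, 9 March 2032, does not fall between 19 March and 26 November, so daylight saving is not in effect and Orax Isles is at UTC−09:00.
09:45 UTC − 9h = 00:45 Orax Isles.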